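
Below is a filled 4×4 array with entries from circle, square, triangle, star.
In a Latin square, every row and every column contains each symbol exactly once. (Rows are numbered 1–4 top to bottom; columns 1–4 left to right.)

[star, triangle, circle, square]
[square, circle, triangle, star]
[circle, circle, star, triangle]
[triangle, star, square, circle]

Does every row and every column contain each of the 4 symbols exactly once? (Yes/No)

Column 2 contains circle twice (at rows 2 and 3), so it is not a permutation.

No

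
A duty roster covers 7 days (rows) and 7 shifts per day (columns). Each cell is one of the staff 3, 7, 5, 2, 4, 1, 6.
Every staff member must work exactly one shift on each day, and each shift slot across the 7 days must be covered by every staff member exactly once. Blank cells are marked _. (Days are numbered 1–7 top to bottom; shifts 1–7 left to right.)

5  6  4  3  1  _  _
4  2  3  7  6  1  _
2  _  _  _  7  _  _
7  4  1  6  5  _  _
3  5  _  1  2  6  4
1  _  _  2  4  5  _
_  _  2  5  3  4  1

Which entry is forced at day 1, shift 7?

Day 2, shift 7: day 2 has {3, 7, 2, 4, 1, 6} and shift 7 has {4, 1}, leaving only 5.
Day 3, shift 4: day 3 has {7, 2} and shift 4 has {3, 7, 5, 2, 1, 6}, leaving only 4.
Day 3, shift 6: day 3 has {7, 2, 4} and shift 6 has {5, 4, 1, 6}, leaving only 3.
Day 3, shift 2: day 3 has {3, 7, 2, 4} and shift 2 has {5, 2, 4, 6}, leaving only 1.
Day 3, shift 7: day 3 has {3, 7, 2, 4, 1} and shift 7 has {5, 4, 1}, leaving only 6.
Day 3, shift 3: day 3 has {3, 7, 2, 4, 1, 6} and shift 3 has {3, 2, 4, 1}, leaving only 5.
Day 4, shift 6: day 4 has {7, 5, 4, 1, 6} and shift 6 has {3, 5, 4, 1, 6}, leaving only 2.
Day 1, shift 6: day 1 has {3, 5, 4, 1, 6} and shift 6 has {3, 5, 2, 4, 1, 6}, leaving only 7.
Day 1 already has {3, 7, 5, 4, 1, 6} and shift 7 already has {5, 4, 1, 6}, so day 1, shift 7 must be 2.

2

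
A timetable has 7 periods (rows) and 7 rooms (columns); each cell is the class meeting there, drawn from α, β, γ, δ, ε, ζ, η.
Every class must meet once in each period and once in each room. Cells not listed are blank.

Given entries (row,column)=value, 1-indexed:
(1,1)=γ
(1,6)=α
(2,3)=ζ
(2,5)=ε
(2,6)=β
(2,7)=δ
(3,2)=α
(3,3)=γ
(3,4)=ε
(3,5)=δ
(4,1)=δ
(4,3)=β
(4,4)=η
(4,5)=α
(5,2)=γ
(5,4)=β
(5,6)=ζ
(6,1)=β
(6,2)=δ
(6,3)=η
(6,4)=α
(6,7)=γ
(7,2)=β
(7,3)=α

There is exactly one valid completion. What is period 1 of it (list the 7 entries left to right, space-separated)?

γ ζ ε δ β α η

Period 2, room 2: period 2 has {β, δ, ε, ζ} and room 2 has {α, β, γ, δ}, leaving only η.
Period 2, room 1: period 2 has {β, δ, ε, ζ, η} and room 1 has {β, γ, δ}, leaving only α.
Period 2, room 4: period 2 has {α, β, δ, ε, ζ, η} and room 4 has {α, β, ε, η}, leaving only γ.
Period 3, room 6: period 3 has {α, γ, δ, ε} and room 6 has {α, β, ζ}, leaving only η.
Period 3, room 1: period 3 has {α, γ, δ, ε, η} and room 1 has {α, β, γ, δ}, leaving only ζ.
Period 3, room 7: period 3 has {α, γ, δ, ε, ζ, η} and room 7 has {γ, δ}, leaving only β.
Period 5, room 5: period 5 has {β, γ, ζ} and room 5 has {α, δ, ε}, leaving only η.
Period 5, room 1: period 5 has {β, γ, ζ, η} and room 1 has {α, β, γ, δ, ζ}, leaving only ε.
Period 5, room 3: period 5 has {β, γ, ε, ζ, η} and room 3 has {α, β, γ, ζ, η}, leaving only δ.
Period 1, room 3: period 1 has {α, γ} and room 3 has {α, β, γ, δ, ζ, η}, leaving only ε.
Period 1, room 2: period 1 has {α, γ, ε} and room 2 has {α, β, γ, δ, η}, leaving only ζ.
Period 1, room 4: period 1 has {α, γ, ε, ζ} and room 4 has {α, β, γ, ε, η}, leaving only δ.
Period 1, room 5: period 1 has {α, γ, δ, ε, ζ} and room 5 has {α, δ, ε, η}, leaving only β.
Period 1, room 7: period 1 has {α, β, γ, δ, ε, ζ} and room 7 has {β, γ, δ}, leaving only η.
So period 1 reads: γ ζ ε δ β α η.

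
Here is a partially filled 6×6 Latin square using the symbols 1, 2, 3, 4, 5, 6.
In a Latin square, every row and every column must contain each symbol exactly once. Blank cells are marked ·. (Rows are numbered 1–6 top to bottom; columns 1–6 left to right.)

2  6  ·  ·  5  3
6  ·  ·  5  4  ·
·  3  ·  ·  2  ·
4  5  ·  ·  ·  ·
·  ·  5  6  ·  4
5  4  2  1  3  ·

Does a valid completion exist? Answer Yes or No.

Row 1, column 4: row 1 has {2, 3, 5, 6} and column 4 has {1, 5, 6}, so it must be 4.
Now row 3, column 4: row 3 together with column 4 already contain {1, 2, 3, 4, 5, 6} — every symbol — so nothing can go there. The grid has no valid completion.

No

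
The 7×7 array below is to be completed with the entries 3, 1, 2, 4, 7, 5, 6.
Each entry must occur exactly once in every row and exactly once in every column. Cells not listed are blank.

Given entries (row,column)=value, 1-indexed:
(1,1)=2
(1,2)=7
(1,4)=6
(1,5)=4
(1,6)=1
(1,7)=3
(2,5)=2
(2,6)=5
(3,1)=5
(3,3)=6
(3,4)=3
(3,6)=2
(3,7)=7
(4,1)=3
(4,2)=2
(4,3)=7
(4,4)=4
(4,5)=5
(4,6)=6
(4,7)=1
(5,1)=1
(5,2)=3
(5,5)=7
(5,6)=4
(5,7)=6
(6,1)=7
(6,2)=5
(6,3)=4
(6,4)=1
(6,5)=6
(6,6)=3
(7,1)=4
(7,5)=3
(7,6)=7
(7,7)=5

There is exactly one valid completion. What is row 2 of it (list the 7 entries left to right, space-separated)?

6 1 3 7 2 5 4

Row 2, column 1: row 2 has {2, 5} and column 1 has {3, 1, 2, 4, 7, 5}, leaving only 6.
Row 2, column 4: row 2 has {2, 5, 6} and column 4 has {3, 1, 4, 6}, leaving only 7.
Row 2, column 7: row 2 has {2, 7, 5, 6} and column 7 has {3, 1, 7, 5, 6}, leaving only 4.
Row 2, column 2: row 2 has {2, 4, 7, 5, 6} and column 2 has {3, 2, 7, 5}, leaving only 1.
Row 2, column 3: row 2 has {1, 2, 4, 7, 5, 6} and column 3 has {4, 7, 6}, leaving only 3.
So row 2 reads: 6 1 3 7 2 5 4.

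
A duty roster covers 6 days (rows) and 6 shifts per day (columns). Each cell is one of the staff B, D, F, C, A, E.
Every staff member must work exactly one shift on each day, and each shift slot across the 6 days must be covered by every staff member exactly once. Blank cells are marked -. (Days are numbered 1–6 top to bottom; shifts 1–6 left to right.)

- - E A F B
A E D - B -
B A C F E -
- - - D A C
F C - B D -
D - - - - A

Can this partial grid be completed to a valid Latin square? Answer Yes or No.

Yes

No day or shift among the givens repeats a symbol, and propagating forced cells runs into no contradiction.
One valid completion exists (for instance, C D E A F B / A E D C B F / B A C F E D / E F B D A C / F C A B D E / D B F E C A).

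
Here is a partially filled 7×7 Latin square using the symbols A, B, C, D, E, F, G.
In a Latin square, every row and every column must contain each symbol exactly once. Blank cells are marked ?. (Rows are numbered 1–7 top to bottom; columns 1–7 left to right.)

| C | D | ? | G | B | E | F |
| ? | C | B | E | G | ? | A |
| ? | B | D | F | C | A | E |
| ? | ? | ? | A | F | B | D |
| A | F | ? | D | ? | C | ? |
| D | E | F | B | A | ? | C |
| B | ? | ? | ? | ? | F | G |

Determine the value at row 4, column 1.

Row 1, column 3: row 1 has {B, C, D, E, F, G} and column 3 has {B, D, F}, leaving only A.
Row 2, column 1: row 2 has {A, B, C, E, G} and column 1 has {A, B, C, D}, leaving only F.
Row 2, column 6: row 2 has {A, B, C, E, F, G} and column 6 has {A, B, C, E, F}, leaving only D.
Row 3, column 1: row 3 has {A, B, C, D, E, F} and column 1 has {A, B, C, D, F}, leaving only G.
Row 4 already has {A, B, D, F} and column 1 already has {A, B, C, D, F, G}, so row 4, column 1 must be E.

E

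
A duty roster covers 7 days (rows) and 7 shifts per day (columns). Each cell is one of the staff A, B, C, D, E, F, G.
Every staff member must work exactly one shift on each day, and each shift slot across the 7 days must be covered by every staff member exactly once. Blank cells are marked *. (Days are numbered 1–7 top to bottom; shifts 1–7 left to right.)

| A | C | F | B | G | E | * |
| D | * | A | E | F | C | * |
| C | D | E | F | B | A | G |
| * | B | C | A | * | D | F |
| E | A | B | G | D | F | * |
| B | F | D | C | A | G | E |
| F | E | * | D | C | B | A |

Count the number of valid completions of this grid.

1

Day 1, shift 7: eliminating its day and shift leaves {D}.
Day 2, shift 2: eliminating its day and shift leaves {G}.
Day 2, shift 7: eliminating its day and shift leaves {B}.
Day 4, shift 1: eliminating its day and shift leaves {G}.
Day 4, shift 5: eliminating its day and shift leaves {E}.
Day 5, shift 7: eliminating its day and shift leaves {C}.
Day 7, shift 3: eliminating its day and shift leaves {G}.
Only one assignment across all blanks avoids any day or shift repeat, giving 1 completion.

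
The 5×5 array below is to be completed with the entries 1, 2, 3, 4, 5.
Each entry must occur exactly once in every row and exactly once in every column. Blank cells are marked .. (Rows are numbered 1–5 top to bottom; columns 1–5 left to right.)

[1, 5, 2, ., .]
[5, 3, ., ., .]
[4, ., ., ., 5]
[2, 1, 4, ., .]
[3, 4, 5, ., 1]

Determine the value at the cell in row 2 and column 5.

Row 2, column 3: row 2 has {3, 5} and column 3 has {2, 4, 5}, leaving only 1.
Row 3, column 2: row 3 has {4, 5} and column 2 has {1, 3, 4, 5}, leaving only 2.
Row 3, column 3: row 3 has {2, 4, 5} and column 3 has {1, 2, 4, 5}, leaving only 3.
Row 3, column 4: row 3 has {2, 3, 4, 5} and column 4 has {}, leaving only 1.
Row 4, column 5: row 4 has {1, 2, 4} and column 5 has {1, 5}, leaving only 3.
Row 1, column 5: row 1 has {1, 2, 5} and column 5 has {1, 3, 5}, leaving only 4.
Row 2 already has {1, 3, 5} and column 5 already has {1, 3, 4, 5}, so row 2, column 5 must be 2.

2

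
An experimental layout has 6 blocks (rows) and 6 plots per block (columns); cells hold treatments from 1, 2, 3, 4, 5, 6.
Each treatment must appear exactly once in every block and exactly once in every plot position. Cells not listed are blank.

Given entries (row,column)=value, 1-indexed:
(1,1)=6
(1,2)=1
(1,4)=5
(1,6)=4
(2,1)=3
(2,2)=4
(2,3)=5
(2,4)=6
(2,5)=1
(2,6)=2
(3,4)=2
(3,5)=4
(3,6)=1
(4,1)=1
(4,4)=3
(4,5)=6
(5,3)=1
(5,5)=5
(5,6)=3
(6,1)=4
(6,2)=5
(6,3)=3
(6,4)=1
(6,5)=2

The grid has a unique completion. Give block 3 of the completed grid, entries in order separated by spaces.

Block 3, plot 1: block 3 has {1, 2, 4} and plot 1 has {1, 3, 4, 6}, leaving only 5.
Block 3, plot 3: block 3 has {1, 2, 4, 5} and plot 3 has {1, 3, 5}, leaving only 6.
Block 3, plot 2: block 3 has {1, 2, 4, 5, 6} and plot 2 has {1, 4, 5}, leaving only 3.
So block 3 reads: 5 3 6 2 4 1.

5 3 6 2 4 1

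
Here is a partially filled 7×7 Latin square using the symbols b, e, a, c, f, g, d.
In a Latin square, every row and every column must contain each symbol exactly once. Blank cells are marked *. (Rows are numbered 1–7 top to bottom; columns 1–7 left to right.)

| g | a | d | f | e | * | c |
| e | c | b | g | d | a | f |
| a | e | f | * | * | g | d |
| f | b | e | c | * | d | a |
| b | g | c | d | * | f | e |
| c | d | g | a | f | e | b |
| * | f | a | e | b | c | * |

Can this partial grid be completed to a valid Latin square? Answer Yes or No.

No row or column among the givens repeats a symbol, and propagating forced cells runs into no contradiction.
One valid completion exists (for instance, g a d f e b c / e c b g d a f / a e f b c g d / f b e c g d a / b g c d a f e / c d g a f e b / d f a e b c g).

Yes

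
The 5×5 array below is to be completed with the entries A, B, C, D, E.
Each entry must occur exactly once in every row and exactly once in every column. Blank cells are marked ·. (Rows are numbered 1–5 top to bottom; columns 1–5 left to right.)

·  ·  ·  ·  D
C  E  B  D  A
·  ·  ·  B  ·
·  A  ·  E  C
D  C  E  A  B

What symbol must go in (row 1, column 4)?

Row 1 already has {D} and column 4 already has {A, B, D, E}, so row 1, column 4 must be C.

C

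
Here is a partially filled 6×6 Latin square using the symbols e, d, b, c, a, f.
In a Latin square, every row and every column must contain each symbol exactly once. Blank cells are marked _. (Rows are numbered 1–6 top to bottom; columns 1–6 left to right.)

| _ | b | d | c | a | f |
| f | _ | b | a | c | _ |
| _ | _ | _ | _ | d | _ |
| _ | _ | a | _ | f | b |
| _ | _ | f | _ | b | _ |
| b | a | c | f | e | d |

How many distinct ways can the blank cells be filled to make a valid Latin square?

Row 1, column 1: eliminating its row and column leaves {e}.
Row 2, column 2: eliminating its row and column leaves {e, d}.
Row 2, column 6: eliminating its row and column leaves {e}.
Row 3, column 1: eliminating its row and column leaves {e, c, a}.
Row 3, column 2: eliminating its row and column leaves {e, c, f}.
Row 3, column 3: eliminating its row and column leaves {e}.
Row 3, column 4: eliminating its row and column leaves {e, b}.
Row 3, column 6: eliminating its row and column leaves {e, c, a}.
Row 4, column 1: eliminating its row and column leaves {e, d, c}.
Row 4, column 2: eliminating its row and column leaves {e, d, c}.
Row 4, column 4: eliminating its row and column leaves {e, d}.
Row 5, column 1: eliminating its row and column leaves {e, d, c, a}.
Row 5, column 2: eliminating its row and column leaves {e, d, c}.
Row 5, column 4: eliminating its row and column leaves {e, d}.
Row 5, column 6: eliminating its row and column leaves {e, c, a}.
Enumerating the assignments across these blanks that avoid any row or column repeat gives 3 completions.

3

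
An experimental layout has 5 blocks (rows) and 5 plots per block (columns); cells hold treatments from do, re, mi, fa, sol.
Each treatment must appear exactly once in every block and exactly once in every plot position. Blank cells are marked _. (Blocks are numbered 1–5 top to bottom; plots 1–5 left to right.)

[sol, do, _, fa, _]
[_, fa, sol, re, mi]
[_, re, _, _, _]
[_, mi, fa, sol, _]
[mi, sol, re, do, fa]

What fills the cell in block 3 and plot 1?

Block 1, plot 3: block 1 has {do, fa, sol} and plot 3 has {re, fa, sol}, leaving only mi.
Block 1, plot 5: block 1 has {do, mi, fa, sol} and plot 5 has {mi, fa}, leaving only re.
Block 2, plot 1: block 2 has {re, mi, fa, sol} and plot 1 has {mi, sol}, leaving only do.
Block 3 already has {re} and plot 1 already has {do, mi, sol}, so block 3, plot 1 must be fa.

fa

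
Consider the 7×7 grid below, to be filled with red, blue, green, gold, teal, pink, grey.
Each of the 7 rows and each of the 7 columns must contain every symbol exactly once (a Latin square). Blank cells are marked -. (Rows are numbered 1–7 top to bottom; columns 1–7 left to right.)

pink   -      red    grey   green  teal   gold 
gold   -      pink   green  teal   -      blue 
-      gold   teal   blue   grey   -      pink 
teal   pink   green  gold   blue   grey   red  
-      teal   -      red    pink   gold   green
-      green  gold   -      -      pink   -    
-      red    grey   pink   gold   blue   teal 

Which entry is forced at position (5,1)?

Row 1, column 2: row 1 has {red, green, gold, teal, pink, grey} and column 2 has {red, green, gold, teal, pink}, leaving only blue.
Row 2, column 2: row 2 has {blue, green, gold, teal, pink} and column 2 has {red, blue, green, gold, teal, pink}, leaving only grey.
Row 2, column 6: row 2 has {blue, green, gold, teal, pink, grey} and column 6 has {blue, gold, teal, pink, grey}, leaving only red.
Row 3, column 6: row 3 has {blue, gold, teal, pink, grey} and column 6 has {red, blue, gold, teal, pink, grey}, leaving only green.
Row 3, column 1: row 3 has {blue, green, gold, teal, pink, grey} and column 1 has {gold, teal, pink}, leaving only red.
Row 5, column 3: row 5 has {red, green, gold, teal, pink} and column 3 has {red, green, gold, teal, pink, grey}, leaving only blue.
Row 5 already has {red, blue, green, gold, teal, pink} and column 1 already has {red, gold, teal, pink}, so row 5, column 1 must be grey.

grey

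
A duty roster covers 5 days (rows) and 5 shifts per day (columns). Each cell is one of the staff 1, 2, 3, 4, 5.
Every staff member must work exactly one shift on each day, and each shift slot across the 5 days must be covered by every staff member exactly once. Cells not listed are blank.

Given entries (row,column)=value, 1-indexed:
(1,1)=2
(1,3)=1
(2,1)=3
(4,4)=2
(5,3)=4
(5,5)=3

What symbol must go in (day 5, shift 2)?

Day 5, shift 2 is narrowed to {1, 2, 5}.
If it were 1, then day 5, shift 4 would be left with no valid symbol.
If it were 5, then day 5, shift 4 would be left with no valid symbol.
So day 5, shift 2 must be 2.

2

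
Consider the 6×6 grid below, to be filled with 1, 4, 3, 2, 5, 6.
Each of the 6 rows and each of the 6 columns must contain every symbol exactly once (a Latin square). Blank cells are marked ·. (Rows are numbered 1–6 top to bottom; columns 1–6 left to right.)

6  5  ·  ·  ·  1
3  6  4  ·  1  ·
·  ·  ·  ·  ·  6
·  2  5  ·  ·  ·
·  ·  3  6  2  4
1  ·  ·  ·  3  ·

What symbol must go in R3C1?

Row 1, column 3: row 1 has {1, 5, 6} and column 3 has {4, 3, 5}, leaving only 2.
Row 1, column 5: row 1 has {1, 2, 5, 6} and column 5 has {1, 3, 2}, leaving only 4.
Row 1, column 4: row 1 has {1, 4, 2, 5, 6} and column 4 has {6}, leaving only 3.
Row 3, column 3: row 3 has {6} and column 3 has {4, 3, 2, 5}, leaving only 1.
Row 3, column 5: row 3 has {1, 6} and column 5 has {1, 4, 3, 2}, leaving only 5.
Row 4, column 1: row 4 has {2, 5} and column 1 has {1, 3, 6}, leaving only 4.
Row 3 already has {1, 5, 6} and column 1 already has {1, 4, 3, 6}, so row 3, column 1 must be 2.

2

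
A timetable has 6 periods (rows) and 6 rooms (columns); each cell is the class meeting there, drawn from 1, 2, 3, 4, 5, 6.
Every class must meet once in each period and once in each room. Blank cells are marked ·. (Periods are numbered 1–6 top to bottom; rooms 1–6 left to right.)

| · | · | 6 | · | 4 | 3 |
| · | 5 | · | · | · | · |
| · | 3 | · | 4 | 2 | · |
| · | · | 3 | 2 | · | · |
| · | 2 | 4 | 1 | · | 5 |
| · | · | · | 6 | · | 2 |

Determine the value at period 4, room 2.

Period 1, room 2: period 1 has {3, 4, 6} and room 2 has {2, 3, 5}, leaving only 1.
Period 1, room 4: period 1 has {1, 3, 4, 6} and room 4 has {1, 2, 4, 6}, leaving only 5.
Period 1, room 1: period 1 has {1, 3, 4, 5, 6} and room 1 has {}, leaving only 2.
Period 2, room 4: period 2 has {5} and room 4 has {1, 2, 4, 5, 6}, leaving only 3.
Period 6, room 2: period 6 has {2, 6} and room 2 has {1, 2, 3, 5}, leaving only 4.
Period 4 already has {2, 3} and room 2 already has {1, 2, 3, 4, 5}, so period 4, room 2 must be 6.

6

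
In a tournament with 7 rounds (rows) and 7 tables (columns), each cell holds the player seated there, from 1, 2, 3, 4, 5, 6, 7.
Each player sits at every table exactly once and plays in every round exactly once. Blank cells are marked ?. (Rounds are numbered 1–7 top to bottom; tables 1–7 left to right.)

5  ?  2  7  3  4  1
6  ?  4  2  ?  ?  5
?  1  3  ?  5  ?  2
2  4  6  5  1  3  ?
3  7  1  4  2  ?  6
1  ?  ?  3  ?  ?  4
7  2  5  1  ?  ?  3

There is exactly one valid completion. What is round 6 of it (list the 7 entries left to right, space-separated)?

Round 6, table 3: round 6 has {1, 3, 4} and table 3 has {1, 2, 3, 4, 5, 6}, leaving only 7.
Round 6, table 5: round 6 has {1, 3, 4, 7} and table 5 has {1, 2, 3, 5}, leaving only 6.
Round 6, table 2: round 6 has {1, 3, 4, 6, 7} and table 2 has {1, 2, 4, 7}, leaving only 5.
Round 6, table 6: round 6 has {1, 3, 4, 5, 6, 7} and table 6 has {3, 4}, leaving only 2.
So round 6 reads: 1 5 7 3 6 2 4.

1 5 7 3 6 2 4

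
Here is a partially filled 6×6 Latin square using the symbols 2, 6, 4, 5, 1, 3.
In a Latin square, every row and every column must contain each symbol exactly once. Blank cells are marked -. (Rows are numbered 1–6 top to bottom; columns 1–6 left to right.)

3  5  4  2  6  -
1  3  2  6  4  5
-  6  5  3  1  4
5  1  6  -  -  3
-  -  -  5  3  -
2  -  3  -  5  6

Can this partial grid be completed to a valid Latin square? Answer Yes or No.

No

Row 3, column 1: row 3 together with column 1 already contain {2, 6, 4, 5, 1, 3} — every symbol — so nothing can go there. The grid has no valid completion.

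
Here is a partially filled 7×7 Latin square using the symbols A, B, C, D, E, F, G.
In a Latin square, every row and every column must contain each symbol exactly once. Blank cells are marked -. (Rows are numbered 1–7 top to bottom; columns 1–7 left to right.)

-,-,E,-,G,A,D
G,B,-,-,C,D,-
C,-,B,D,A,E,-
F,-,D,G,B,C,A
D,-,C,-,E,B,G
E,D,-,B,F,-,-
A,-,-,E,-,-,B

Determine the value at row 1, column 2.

F

Row 1, column 1: row 1 has {A, D, E, G} and column 1 has {A, C, D, E, F, G}, leaving only B.
Row 3, column 7: row 3 has {A, B, C, D, E} and column 7 has {A, B, D, G}, leaving only F.
Row 2, column 7: row 2 has {B, C, D, G} and column 7 has {A, B, D, F, G}, leaving only E.
Row 3, column 2: row 3 has {A, B, C, D, E, F} and column 2 has {B, D}, leaving only G.
Row 4, column 2: row 4 has {A, B, C, D, F, G} and column 2 has {B, D, G}, leaving only E.
Row 6, column 6: row 6 has {B, D, E, F} and column 6 has {A, B, C, D, E}, leaving only G.
Row 6, column 3: row 6 has {B, D, E, F, G} and column 3 has {B, C, D, E}, leaving only A.
Row 2, column 3: row 2 has {B, C, D, E, G} and column 3 has {A, B, C, D, E}, leaving only F.
Row 2, column 4: row 2 has {B, C, D, E, F, G} and column 4 has {B, D, E, G}, leaving only A.
Row 5, column 4: row 5 has {B, C, D, E, G} and column 4 has {A, B, D, E, G}, leaving only F.
Row 1, column 4: row 1 has {A, B, D, E, G} and column 4 has {A, B, D, E, F, G}, leaving only C.
Row 1 already has {A, B, C, D, E, G} and column 2 already has {B, D, E, G}, so row 1, column 2 must be F.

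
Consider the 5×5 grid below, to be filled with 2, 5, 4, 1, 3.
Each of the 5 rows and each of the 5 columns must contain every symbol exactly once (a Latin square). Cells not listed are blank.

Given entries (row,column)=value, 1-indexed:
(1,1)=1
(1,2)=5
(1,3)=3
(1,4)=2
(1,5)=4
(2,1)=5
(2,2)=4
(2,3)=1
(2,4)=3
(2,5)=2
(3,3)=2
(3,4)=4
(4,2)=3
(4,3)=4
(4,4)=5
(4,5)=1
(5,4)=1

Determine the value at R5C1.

4

Row 3, column 1: row 3 has {2, 4} and column 1 has {5, 1}, leaving only 3.
Row 3, column 2: row 3 has {2, 4, 3} and column 2 has {5, 4, 3}, leaving only 1.
Row 3, column 5: row 3 has {2, 4, 1, 3} and column 5 has {2, 4, 1}, leaving only 5.
Row 4, column 1: row 4 has {5, 4, 1, 3} and column 1 has {5, 1, 3}, leaving only 2.
Row 5 already has {1} and column 1 already has {2, 5, 1, 3}, so row 5, column 1 must be 4.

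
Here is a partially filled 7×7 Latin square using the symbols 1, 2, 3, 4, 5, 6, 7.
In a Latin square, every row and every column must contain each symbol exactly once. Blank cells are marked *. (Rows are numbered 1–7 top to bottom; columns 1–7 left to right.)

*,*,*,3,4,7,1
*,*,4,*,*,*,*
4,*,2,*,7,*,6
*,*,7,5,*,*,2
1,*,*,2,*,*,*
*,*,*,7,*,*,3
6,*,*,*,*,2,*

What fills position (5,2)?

7

Row 3, column 4: row 3 has {2, 4, 6, 7} and column 4 has {2, 3, 5, 7}, leaving only 1.
Row 2, column 4: row 2 has {4} and column 4 has {1, 2, 3, 5, 7}, leaving only 6.
Row 4, column 1: row 4 has {2, 5, 7} and column 1 has {1, 4, 6}, leaving only 3.
Row 7, column 4: row 7 has {2, 6} and column 4 has {1, 2, 3, 5, 6, 7}, leaving only 4.
Row 5, column 2 is narrowed to {3, 4, 5, 6, 7}.
If it were 3, propagating the remaining blanks reaches a contradiction.
If it were 4, propagating the remaining blanks reaches a contradiction.
If it were 5, propagating the remaining blanks reaches a contradiction.
If it were 6, propagating the remaining blanks reaches a contradiction.
So row 5, column 2 must be 7.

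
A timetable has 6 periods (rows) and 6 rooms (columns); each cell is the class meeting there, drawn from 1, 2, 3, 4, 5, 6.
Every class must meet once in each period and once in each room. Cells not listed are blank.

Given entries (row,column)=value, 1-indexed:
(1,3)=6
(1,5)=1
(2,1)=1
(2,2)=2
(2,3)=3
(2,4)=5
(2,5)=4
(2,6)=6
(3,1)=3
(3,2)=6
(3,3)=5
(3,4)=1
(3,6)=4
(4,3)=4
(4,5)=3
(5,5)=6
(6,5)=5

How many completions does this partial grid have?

34

Period 1, room 1: eliminating its period and room leaves {2, 4, 5}.
Period 1, room 2: eliminating its period and room leaves {3, 4, 5}.
Period 1, room 4: eliminating its period and room leaves {2, 3, 4}.
Period 1, room 6: eliminating its period and room leaves {2, 3, 5}.
Period 3, room 5: eliminating its period and room leaves {2}.
Period 4, room 1: eliminating its period and room leaves {2, 5, 6}.
Period 4, room 2: eliminating its period and room leaves {1, 5}.
Period 4, room 4: eliminating its period and room leaves {2, 6}.
Period 4, room 6: eliminating its period and room leaves {1, 2, 5}.
Period 5, room 1: eliminating its period and room leaves {2, 4, 5}.
Period 5, room 2: eliminating its period and room leaves {1, 3, 4, 5}.
Period 5, room 3: eliminating its period and room leaves {1, 2}.
Period 5, room 4: eliminating its period and room leaves {2, 3, 4}.
Period 5, room 6: eliminating its period and room leaves {1, 2, 3, 5}.
Period 6, room 1: eliminating its period and room leaves {2, 4, 6}.
Period 6, room 2: eliminating its period and room leaves {1, 3, 4}.
Period 6, room 3: eliminating its period and room leaves {1, 2}.
Period 6, room 4: eliminating its period and room leaves {2, 3, 4, 6}.
Period 6, room 6: eliminating its period and room leaves {1, 2, 3}.
Enumerating the assignments across these blanks that avoid any period or room repeat gives 34 completions.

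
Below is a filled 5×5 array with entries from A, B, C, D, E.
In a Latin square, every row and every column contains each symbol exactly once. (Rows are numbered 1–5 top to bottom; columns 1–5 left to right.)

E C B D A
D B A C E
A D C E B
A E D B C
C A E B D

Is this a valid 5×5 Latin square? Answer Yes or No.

Every row is a permutation, but column 1 contains A twice (at rows 3 and 4).

No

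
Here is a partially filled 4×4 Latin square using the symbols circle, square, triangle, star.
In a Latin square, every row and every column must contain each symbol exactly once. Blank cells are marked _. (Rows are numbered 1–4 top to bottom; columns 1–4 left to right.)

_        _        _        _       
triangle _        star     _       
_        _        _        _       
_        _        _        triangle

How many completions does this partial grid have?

Row 1, column 1: eliminating its row and column leaves {circle, square, star}.
Row 1, column 2: eliminating its row and column leaves {circle, square, triangle, star}.
Row 1, column 3: eliminating its row and column leaves {circle, square, triangle}.
Row 1, column 4: eliminating its row and column leaves {circle, square, star}.
Row 2, column 2: eliminating its row and column leaves {circle, square}.
Row 2, column 4: eliminating its row and column leaves {circle, square}.
Row 3, column 1: eliminating its row and column leaves {circle, square, star}.
Row 3, column 2: eliminating its row and column leaves {circle, square, triangle, star}.
Row 3, column 3: eliminating its row and column leaves {circle, square, triangle}.
Row 3, column 4: eliminating its row and column leaves {circle, square, star}.
Row 4, column 1: eliminating its row and column leaves {circle, square, star}.
Row 4, column 2: eliminating its row and column leaves {circle, square, star}.
Row 4, column 3: eliminating its row and column leaves {circle, square}.
Enumerating the assignments across these blanks that avoid any row or column repeat gives 16 completions.

16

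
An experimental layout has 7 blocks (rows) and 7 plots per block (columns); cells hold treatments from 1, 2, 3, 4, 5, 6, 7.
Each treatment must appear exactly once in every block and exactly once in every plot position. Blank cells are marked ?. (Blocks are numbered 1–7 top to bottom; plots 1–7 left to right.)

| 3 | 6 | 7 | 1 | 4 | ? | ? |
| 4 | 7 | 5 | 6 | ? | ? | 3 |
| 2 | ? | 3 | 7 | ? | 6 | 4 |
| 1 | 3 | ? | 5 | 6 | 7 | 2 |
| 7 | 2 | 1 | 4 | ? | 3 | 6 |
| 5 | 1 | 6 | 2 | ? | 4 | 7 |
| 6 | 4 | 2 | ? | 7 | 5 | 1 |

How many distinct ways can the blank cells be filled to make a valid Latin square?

1

Block 1, plot 6: eliminating its block and plot leaves {2}.
Block 1, plot 7: eliminating its block and plot leaves {5}.
Block 2, plot 5: eliminating its block and plot leaves {1, 2}.
Block 2, plot 6: eliminating its block and plot leaves {1, 2}.
Block 3, plot 2: eliminating its block and plot leaves {5}.
Block 3, plot 5: eliminating its block and plot leaves {1, 5}.
Block 4, plot 3: eliminating its block and plot leaves {4}.
Block 5, plot 5: eliminating its block and plot leaves {5}.
Block 6, plot 5: eliminating its block and plot leaves {3}.
Block 7, plot 4: eliminating its block and plot leaves {3}.
Only one assignment across all blanks avoids any block or plot repeat, giving 1 completion.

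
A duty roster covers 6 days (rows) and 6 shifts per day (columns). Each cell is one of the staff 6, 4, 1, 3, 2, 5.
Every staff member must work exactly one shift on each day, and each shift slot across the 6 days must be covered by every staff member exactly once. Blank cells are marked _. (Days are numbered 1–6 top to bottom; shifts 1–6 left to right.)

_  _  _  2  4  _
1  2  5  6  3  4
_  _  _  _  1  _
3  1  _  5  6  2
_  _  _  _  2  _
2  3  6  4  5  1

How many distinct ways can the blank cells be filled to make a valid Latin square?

Day 1, shift 1: eliminating its day and shift leaves {6, 5}.
Day 1, shift 2: eliminating its day and shift leaves {6, 5}.
Day 1, shift 3: eliminating its day and shift leaves {1, 3}.
Day 1, shift 6: eliminating its day and shift leaves {6, 3, 5}.
Day 3, shift 1: eliminating its day and shift leaves {6, 4, 5}.
Day 3, shift 2: eliminating its day and shift leaves {6, 4, 5}.
Day 3, shift 3: eliminating its day and shift leaves {4, 3, 2}.
Day 3, shift 4: eliminating its day and shift leaves {3}.
Day 3, shift 6: eliminating its day and shift leaves {6, 3, 5}.
Day 4, shift 3: eliminating its day and shift leaves {4}.
Day 5, shift 1: eliminating its day and shift leaves {6, 4, 5}.
Day 5, shift 2: eliminating its day and shift leaves {6, 4, 5}.
Day 5, shift 3: eliminating its day and shift leaves {4, 1, 3}.
Day 5, shift 4: eliminating its day and shift leaves {1, 3}.
Day 5, shift 6: eliminating its day and shift leaves {6, 3, 5}.
Enumerating the assignments across these blanks that avoid any day or shift repeat gives 4 completions.

4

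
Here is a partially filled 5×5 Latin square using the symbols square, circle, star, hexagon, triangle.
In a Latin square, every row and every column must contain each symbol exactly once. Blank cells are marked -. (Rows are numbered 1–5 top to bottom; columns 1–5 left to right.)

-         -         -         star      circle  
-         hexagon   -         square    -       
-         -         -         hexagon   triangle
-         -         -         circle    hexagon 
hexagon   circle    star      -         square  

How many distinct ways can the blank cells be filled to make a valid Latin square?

3

Row 1, column 1: eliminating its row and column leaves {square, triangle}.
Row 1, column 2: eliminating its row and column leaves {square, triangle}.
Row 1, column 3: eliminating its row and column leaves {square, hexagon, triangle}.
Row 2, column 1: eliminating its row and column leaves {circle, star, triangle}.
Row 2, column 3: eliminating its row and column leaves {circle, triangle}.
Row 2, column 5: eliminating its row and column leaves {star}.
Row 3, column 1: eliminating its row and column leaves {square, circle, star}.
Row 3, column 2: eliminating its row and column leaves {square, star}.
Row 3, column 3: eliminating its row and column leaves {square, circle}.
Row 4, column 1: eliminating its row and column leaves {square, star, triangle}.
Row 4, column 2: eliminating its row and column leaves {square, star, triangle}.
Row 4, column 3: eliminating its row and column leaves {square, triangle}.
Row 5, column 4: eliminating its row and column leaves {triangle}.
Enumerating the assignments across these blanks that avoid any row or column repeat gives 3 completions.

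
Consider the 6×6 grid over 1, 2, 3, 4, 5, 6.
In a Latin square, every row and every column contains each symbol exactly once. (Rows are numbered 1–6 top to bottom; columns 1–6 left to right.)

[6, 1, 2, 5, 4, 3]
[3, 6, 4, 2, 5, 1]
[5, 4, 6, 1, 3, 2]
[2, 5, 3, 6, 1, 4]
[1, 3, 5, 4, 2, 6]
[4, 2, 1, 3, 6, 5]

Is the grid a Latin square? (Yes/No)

Yes

Each row is a permutation of the 6 symbols, and so is each column.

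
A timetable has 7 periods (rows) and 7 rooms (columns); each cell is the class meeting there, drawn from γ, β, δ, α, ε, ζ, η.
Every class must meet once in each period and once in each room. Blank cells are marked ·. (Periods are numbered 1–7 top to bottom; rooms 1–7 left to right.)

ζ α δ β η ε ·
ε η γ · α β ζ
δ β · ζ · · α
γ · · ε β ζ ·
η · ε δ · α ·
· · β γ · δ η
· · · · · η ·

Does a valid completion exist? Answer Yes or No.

No

Period 2, room 4: period 2 together with room 4 already contain {γ, β, δ, α, ε, ζ, η} — every symbol — so nothing can go there. The grid has no valid completion.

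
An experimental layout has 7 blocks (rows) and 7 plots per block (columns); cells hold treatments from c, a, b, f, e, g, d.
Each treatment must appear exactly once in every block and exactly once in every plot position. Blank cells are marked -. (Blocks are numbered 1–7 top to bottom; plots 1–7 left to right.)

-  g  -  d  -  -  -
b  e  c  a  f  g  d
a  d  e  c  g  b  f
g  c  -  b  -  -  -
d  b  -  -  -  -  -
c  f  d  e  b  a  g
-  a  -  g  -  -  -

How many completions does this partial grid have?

10

Block 1, plot 1: eliminating its block and plot leaves {f, e}.
Block 1, plot 3: eliminating its block and plot leaves {a, b, f}.
Block 1, plot 5: eliminating its block and plot leaves {c, a, e}.
Block 1, plot 6: eliminating its block and plot leaves {c, f, e}.
Block 1, plot 7: eliminating its block and plot leaves {c, a, b, e}.
Block 4, plot 3: eliminating its block and plot leaves {a, f}.
Block 4, plot 5: eliminating its block and plot leaves {a, e, d}.
Block 4, plot 6: eliminating its block and plot leaves {f, e, d}.
Block 4, plot 7: eliminating its block and plot leaves {a, e}.
Block 5, plot 3: eliminating its block and plot leaves {a, f, g}.
Block 5, plot 4: eliminating its block and plot leaves {f}.
Block 5, plot 5: eliminating its block and plot leaves {c, a, e}.
Block 5, plot 6: eliminating its block and plot leaves {c, f, e}.
Block 5, plot 7: eliminating its block and plot leaves {c, a, e}.
Block 7, plot 1: eliminating its block and plot leaves {f, e}.
Block 7, plot 3: eliminating its block and plot leaves {b, f}.
Block 7, plot 5: eliminating its block and plot leaves {c, e, d}.
Block 7, plot 6: eliminating its block and plot leaves {c, f, e, d}.
Block 7, plot 7: eliminating its block and plot leaves {c, b, e}.
Enumerating the assignments across these blanks that avoid any block or plot repeat gives 10 completions.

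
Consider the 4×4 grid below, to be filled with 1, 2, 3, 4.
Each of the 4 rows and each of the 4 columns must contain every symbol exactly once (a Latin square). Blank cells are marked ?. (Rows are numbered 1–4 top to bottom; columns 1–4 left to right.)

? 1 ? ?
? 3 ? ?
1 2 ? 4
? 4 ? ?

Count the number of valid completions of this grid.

Row 1, column 1: eliminating its row and column leaves {2, 3, 4}.
Row 1, column 3: eliminating its row and column leaves {2, 3, 4}.
Row 1, column 4: eliminating its row and column leaves {2, 3}.
Row 2, column 1: eliminating its row and column leaves {2, 4}.
Row 2, column 3: eliminating its row and column leaves {1, 2, 4}.
Row 2, column 4: eliminating its row and column leaves {1, 2}.
Row 3, column 3: eliminating its row and column leaves {3}.
Row 4, column 1: eliminating its row and column leaves {2, 3}.
Row 4, column 3: eliminating its row and column leaves {1, 2, 3}.
Row 4, column 4: eliminating its row and column leaves {1, 2, 3}.
Enumerating the assignments across these blanks that avoid any row or column repeat gives 4 completions.

4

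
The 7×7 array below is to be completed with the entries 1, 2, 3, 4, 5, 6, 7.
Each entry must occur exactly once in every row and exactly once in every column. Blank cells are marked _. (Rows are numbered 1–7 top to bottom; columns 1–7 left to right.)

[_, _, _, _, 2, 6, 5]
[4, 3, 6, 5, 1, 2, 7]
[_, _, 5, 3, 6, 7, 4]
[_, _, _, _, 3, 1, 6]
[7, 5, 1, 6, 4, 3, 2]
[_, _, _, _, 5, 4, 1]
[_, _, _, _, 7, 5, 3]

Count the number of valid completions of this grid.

Row 1, column 1: eliminating its row and column leaves {1, 3}.
Row 1, column 2: eliminating its row and column leaves {1, 4, 7}.
Row 1, column 3: eliminating its row and column leaves {3, 4, 7}.
Row 1, column 4: eliminating its row and column leaves {1, 4, 7}.
Row 3, column 1: eliminating its row and column leaves {1, 2}.
Row 3, column 2: eliminating its row and column leaves {1, 2}.
Row 4, column 1: eliminating its row and column leaves {2, 5}.
Row 4, column 2: eliminating its row and column leaves {2, 4, 7}.
Row 4, column 3: eliminating its row and column leaves {2, 4, 7}.
Row 4, column 4: eliminating its row and column leaves {2, 4, 7}.
Row 6, column 1: eliminating its row and column leaves {2, 3, 6}.
Row 6, column 2: eliminating its row and column leaves {2, 6, 7}.
Row 6, column 3: eliminating its row and column leaves {2, 3, 7}.
Row 6, column 4: eliminating its row and column leaves {2, 7}.
Row 7, column 1: eliminating its row and column leaves {1, 2, 6}.
Row 7, column 2: eliminating its row and column leaves {1, 2, 4, 6}.
Row 7, column 3: eliminating its row and column leaves {2, 4}.
Row 7, column 4: eliminating its row and column leaves {1, 2, 4}.
Enumerating the assignments across these blanks that avoid any row or column repeat gives 13 completions.

13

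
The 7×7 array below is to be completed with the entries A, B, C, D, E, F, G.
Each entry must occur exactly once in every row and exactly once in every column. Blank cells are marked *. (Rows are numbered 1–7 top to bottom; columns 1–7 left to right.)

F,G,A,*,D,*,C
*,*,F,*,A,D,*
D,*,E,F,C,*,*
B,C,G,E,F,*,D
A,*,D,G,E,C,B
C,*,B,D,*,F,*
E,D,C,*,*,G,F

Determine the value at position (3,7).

Row 1, column 4: row 1 has {A, C, D, F, G} and column 4 has {D, E, F, G}, leaving only B.
Row 1, column 6: row 1 has {A, B, C, D, F, G} and column 6 has {C, D, F, G}, leaving only E.
Row 2, column 1: row 2 has {A, D, F} and column 1 has {A, B, C, D, E, F}, leaving only G.
Row 2, column 4: row 2 has {A, D, F, G} and column 4 has {B, D, E, F, G}, leaving only C.
Row 2, column 7: row 2 has {A, C, D, F, G} and column 7 has {B, C, D, F}, leaving only E.
Row 2, column 2: row 2 has {A, C, D, E, F, G} and column 2 has {C, D, G}, leaving only B.
Row 3, column 2: row 3 has {C, D, E, F} and column 2 has {B, C, D, G}, leaving only A.
Row 3 already has {A, C, D, E, F} and column 7 already has {B, C, D, E, F}, so row 3, column 7 must be G.

G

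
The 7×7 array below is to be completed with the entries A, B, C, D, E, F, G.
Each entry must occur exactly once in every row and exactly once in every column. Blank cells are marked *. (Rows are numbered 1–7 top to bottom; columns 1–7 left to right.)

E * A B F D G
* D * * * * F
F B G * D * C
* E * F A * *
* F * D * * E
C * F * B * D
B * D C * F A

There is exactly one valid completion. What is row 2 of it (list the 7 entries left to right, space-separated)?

Row 1, column 2: row 1 has {A, B, D, E, F, G} and column 2 has {B, D, E, F}, leaving only C.
Row 4, column 7: row 4 has {A, E, F} and column 7 has {A, C, D, E, F, G}, leaving only B.
Row 4, column 3: row 4 has {A, B, E, F} and column 3 has {A, D, F, G}, leaving only C.
Row 4, column 6: row 4 has {A, B, C, E, F} and column 6 has {D, F}, leaving only G.
Row 4, column 1: row 4 has {A, B, C, E, F, G} and column 1 has {B, C, E, F}, leaving only D.
Row 5, column 3: row 5 has {D, E, F} and column 3 has {A, C, D, F, G}, leaving only B.
Row 2, column 3: row 2 has {D, F} and column 3 has {A, B, C, D, F, G}, leaving only E.
Row 7, column 2: row 7 has {A, B, C, D, F} and column 2 has {B, C, D, E, F}, leaving only G.
Row 6, column 2: row 6 has {B, C, D, F} and column 2 has {B, C, D, E, F, G}, leaving only A.
Row 6, column 6: row 6 has {A, B, C, D, F} and column 6 has {D, F, G}, leaving only E.
Row 3, column 6: row 3 has {B, C, D, F, G} and column 6 has {D, E, F, G}, leaving only A.
Row 3, column 4: row 3 has {A, B, C, D, F, G} and column 4 has {B, C, D, F}, leaving only E.
Row 5, column 6: row 5 has {B, D, E, F} and column 6 has {A, D, E, F, G}, leaving only C.
Row 2, column 6: row 2 has {D, E, F} and column 6 has {A, C, D, E, F, G}, leaving only B.
Row 5, column 5: row 5 has {B, C, D, E, F} and column 5 has {A, B, D, F}, leaving only G.
Row 2, column 5: row 2 has {B, D, E, F} and column 5 has {A, B, D, F, G}, leaving only C.
Row 5, column 1: row 5 has {B, C, D, E, F, G} and column 1 has {B, C, D, E, F}, leaving only A.
Row 2, column 1: row 2 has {B, C, D, E, F} and column 1 has {A, B, C, D, E, F}, leaving only G.
Row 2, column 4: row 2 has {B, C, D, E, F, G} and column 4 has {B, C, D, E, F}, leaving only A.
So row 2 reads: G D E A C B F.

G D E A C B F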